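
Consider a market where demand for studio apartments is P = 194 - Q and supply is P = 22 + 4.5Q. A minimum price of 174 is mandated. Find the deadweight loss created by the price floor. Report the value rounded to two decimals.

349.45

Without the control, 194 - Q = 22 + 4.5Q so Q* = 31.2727 and P* = 162.7273.
At P = 174, buyers demand (194 - 174)/1 = 20 while sellers would supply more, so the quantity traded is 20 at price 174.
At Q = 20 the demand price is 174 and the supply price is 112. Deadweight loss is the triangle between the curves from 20 to 31.2727: (1/2)(174 - 112)(31.2727 - 20) = 349.4545.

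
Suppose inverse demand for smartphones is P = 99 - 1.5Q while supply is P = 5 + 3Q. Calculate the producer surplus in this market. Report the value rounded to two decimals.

654.52

Equilibrium: 99 - 1.5Q = 5 + 3Q, so Q* = 20.8889 and P* = 67.6667.
Producer surplus is the triangle above supply below P*: (1/2)(20.8889)(67.6667 - 5) = (1/2)(20.8889)(62.6667) = 654.5185.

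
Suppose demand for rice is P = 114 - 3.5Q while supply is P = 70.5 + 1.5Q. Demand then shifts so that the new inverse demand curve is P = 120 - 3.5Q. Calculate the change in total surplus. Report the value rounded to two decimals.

55.80

Initial equilibrium: Q_0 = 8.7, P_0 = 83.55; CS_0 = (1/2)(8.7)(30.45) = 132.4575, PS_0 = (1/2)(8.7)(13.05) = 56.7675.
New equilibrium: 120 - 3.5Q = 70.5 + 1.5Q gives Q_1 = 9.9, P_1 = 85.35; CS_1 = 171.5175, PS_1 = 73.5075.
Change in total surplus = (171.5175 + 73.5075) - (132.4575 + 56.7675) = 55.8.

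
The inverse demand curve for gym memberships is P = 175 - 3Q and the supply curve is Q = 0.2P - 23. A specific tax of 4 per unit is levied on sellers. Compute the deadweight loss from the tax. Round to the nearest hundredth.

Rewriting supply in inverse form: P = 115 + 5Q.
Pre-tax equilibrium: 175 - 3Q = 115 + 5Q gives Q* = 7.5, P* = 152.5.
With the tax, sellers need 4 more per unit: 175 - 3Q = 115 + 5Q + 4, so Q_t = 7. Buyers pay P_b = 154; sellers receive P_s = P_b - 4 = 150.
Deadweight loss is the triangle between the curves from Q_t to Q*: (1/2)(7.5 - 7)(4) = 1.

1.00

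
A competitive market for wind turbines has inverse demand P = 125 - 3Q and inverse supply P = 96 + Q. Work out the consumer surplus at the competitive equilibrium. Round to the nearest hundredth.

Set 125 - 3Q = 96 + Q, which gives 29 = 4Q, so Q* = 7.25 and P* = 125 - 3(7.25) = 103.25.
Consumer surplus is the triangle under demand above P*: (1/2)(7.25)(125 - 103.25) = (1/2)(7.25)(21.75) = 78.8438.

78.84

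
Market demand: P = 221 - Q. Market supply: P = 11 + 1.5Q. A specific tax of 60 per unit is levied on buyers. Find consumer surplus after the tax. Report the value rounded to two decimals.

1800.00

Without the tax, 221 - Q = 11 + 1.5Q so Q* = 84 and P* = 137.
A tax on buyers shifts demand down by 60: (221 - 60) - Q = 11 + 1.5Q, so Q_t = 60. Buyers pay P_b = 161; sellers receive P_s = P_b - 60 = 101.
CS = (1/2)(Q_t)(221 - P_b) = (1/2)(60)(60) = 1800.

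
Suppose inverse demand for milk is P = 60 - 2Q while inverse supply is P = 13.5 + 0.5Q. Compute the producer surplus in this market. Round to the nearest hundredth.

86.49

Setting demand equal to supply, 46.5 = 2.5Q, so Q* = 18.6 and P* = 22.8.
The supply curve's price intercept is 13.5, so PS = (1/2)(Q*)(P* - 13.5) = (1/2)(18.6)(9.3) = 86.49.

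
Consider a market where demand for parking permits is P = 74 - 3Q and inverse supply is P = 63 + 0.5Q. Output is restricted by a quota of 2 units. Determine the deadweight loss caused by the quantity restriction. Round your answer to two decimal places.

2.29

Without the quota, 74 - 3Q = 63 + 0.5Q gives Q* = 3.1429.
At Q = 2 the demand price is 74 - 3(2) = 68 and the supply price is 63 + 0.5(2) = 64.
Deadweight loss is the triangle between the curves from 2 to 3.1429: (1/2)(68 - 64)(3.1429 - 2) = 2.2857.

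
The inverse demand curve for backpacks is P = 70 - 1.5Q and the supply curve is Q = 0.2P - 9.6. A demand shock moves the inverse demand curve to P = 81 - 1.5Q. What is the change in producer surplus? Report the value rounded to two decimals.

35.80

Rewriting supply in inverse form: P = 48 + 5Q.
Initial equilibrium: Q_0 = 3.3846, P_0 = 64.9231; CS_0 = (1/2)(3.3846)(5.0769) = 8.5917, PS_0 = (1/2)(3.3846)(16.9231) = 28.6391.
New equilibrium: 81 - 1.5Q = 48 + 5Q gives Q_1 = 5.0769, P_1 = 73.3846; CS_1 = 19.3314, PS_1 = 64.4379.
Change in producer surplus = 64.4379 - 28.6391 = 35.7988.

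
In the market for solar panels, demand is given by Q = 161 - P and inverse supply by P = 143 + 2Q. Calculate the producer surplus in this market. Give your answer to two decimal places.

36.00

Rewriting demand in inverse form: P = 161 - Q.
Setting demand equal to supply, 18 = 3Q, so Q* = 6 and P* = 155.
The supply curve's price intercept is 143, so PS = (1/2)(Q*)(P* - 143) = (1/2)(6)(12) = 36.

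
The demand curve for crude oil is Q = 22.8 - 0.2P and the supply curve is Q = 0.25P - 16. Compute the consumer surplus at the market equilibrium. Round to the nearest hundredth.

77.16

Rewriting demand in inverse form: P = 114 - 5Q.
Rewriting supply in inverse form: P = 64 + 4Q.
Setting demand equal to supply, 50 = 9Q, so Q* = 5.5556 and P* = 86.2222.
Consumer surplus is the triangle under demand above P*: (1/2)(5.5556)(114 - 86.2222) = (1/2)(5.5556)(27.7778) = 77.1605.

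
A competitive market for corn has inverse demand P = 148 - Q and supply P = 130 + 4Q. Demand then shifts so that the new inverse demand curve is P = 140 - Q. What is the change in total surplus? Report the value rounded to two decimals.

Initial equilibrium: Q_0 = 3.6, P_0 = 144.4; CS_0 = (1/2)(3.6)(3.6) = 6.48, PS_0 = (1/2)(3.6)(14.4) = 25.92.
New equilibrium: 140 - Q = 130 + 4Q gives Q_1 = 2, P_1 = 138; CS_1 = 2, PS_1 = 8.
Change in total surplus = (2 + 8) - (6.48 + 25.92) = -22.4.

-22.40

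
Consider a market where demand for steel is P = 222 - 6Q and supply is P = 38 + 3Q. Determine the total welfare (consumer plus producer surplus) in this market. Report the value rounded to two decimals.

Equilibrium: 222 - 6Q = 38 + 3Q, so Q* = 20.4444 and P* = 99.3333.
CS = (1/2)(20.4444)(122.6667) = 1253.9259 and PS = (1/2)(20.4444)(61.3333) = 626.963, so total surplus = 1880.8889.

1880.89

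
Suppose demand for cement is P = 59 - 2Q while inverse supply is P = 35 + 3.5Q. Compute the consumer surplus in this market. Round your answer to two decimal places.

Equilibrium: 59 - 2Q = 35 + 3.5Q, so Q* = 4.3636 and P* = 50.2727.
CS is the area between the demand curve and P* from 0 to Q*: (1/2)(4.3636)(8.7273) = 19.0413.

19.04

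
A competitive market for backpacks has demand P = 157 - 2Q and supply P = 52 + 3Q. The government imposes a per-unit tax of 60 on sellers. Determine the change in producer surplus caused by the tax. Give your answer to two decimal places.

-540.00

Without the tax, 157 - 2Q = 52 + 3Q so Q* = 21 and P* = 115.
A tax on sellers shifts supply up by 60: 157 - 2Q = 52 + 3Q + 60, so Q_t = 9. Buyers pay P_b = 139; sellers receive P_s = P_b - 60 = 79.
Producers lose the trapezoid between P_s and P* out to Q_t plus the triangle from Q_t to Q*: change in PS = 121.5 - 661.5 = -540.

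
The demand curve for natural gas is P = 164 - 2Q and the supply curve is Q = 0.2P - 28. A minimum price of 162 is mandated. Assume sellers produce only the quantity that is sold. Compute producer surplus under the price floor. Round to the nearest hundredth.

Rewriting supply in inverse form: P = 140 + 5Q.
Free-market equilibrium: 164 - 2Q = 140 + 5Q gives Q* = 3.4286, P* = 157.1429.
At P = 162, buyers demand (164 - 162)/2 = 1 while sellers would supply more, so the quantity traded is 1 at price 162.
The supply price at Q = 1 is 145. PS is the trapezoid between 162 and supply over [0, 1]: (1/2)[(162 - 140) + (162 - 145)](1) = 19.5.

19.50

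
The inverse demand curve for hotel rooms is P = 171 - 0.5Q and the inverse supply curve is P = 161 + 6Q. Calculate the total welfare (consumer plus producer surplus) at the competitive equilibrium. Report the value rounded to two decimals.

Equilibrium: 171 - 0.5Q = 161 + 6Q, so Q* = 1.5385 and P* = 170.2308.
CS = (1/2)(1.5385)(0.7692) = 0.5917 and PS = (1/2)(1.5385)(9.2308) = 7.1006, so total surplus = 7.6923.

7.69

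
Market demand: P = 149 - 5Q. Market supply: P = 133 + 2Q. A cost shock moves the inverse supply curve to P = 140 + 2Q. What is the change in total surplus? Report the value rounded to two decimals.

-12.50

Initial equilibrium: Q_0 = 2.2857, P_0 = 137.5714; CS_0 = (1/2)(2.2857)(11.4286) = 13.0612, PS_0 = (1/2)(2.2857)(4.5714) = 5.2245.
New equilibrium: 149 - 5Q = 140 + 2Q gives Q_1 = 1.2857, P_1 = 142.5714; CS_1 = 4.1327, PS_1 = 1.6531.
Change in total surplus = (4.1327 + 1.6531) - (13.0612 + 5.2245) = -12.5.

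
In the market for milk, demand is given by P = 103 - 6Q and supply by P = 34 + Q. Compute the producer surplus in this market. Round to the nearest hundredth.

48.58

Equilibrium: 103 - 6Q = 34 + Q, so Q* = 9.8571 and P* = 43.8571.
PS is the area between P* and the supply curve from 0 to Q*: (1/2)(9.8571)(9.8571) = 48.5816.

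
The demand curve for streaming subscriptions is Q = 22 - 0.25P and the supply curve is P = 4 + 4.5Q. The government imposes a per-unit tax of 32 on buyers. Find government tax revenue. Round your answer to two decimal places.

Rewriting demand in inverse form: P = 88 - 4Q.
Without the tax, 88 - 4Q = 4 + 4.5Q so Q* = 9.8824 and P* = 48.4706.
A tax on buyers shifts demand down by 32: (88 - 32) - 4Q = 4 + 4.5Q, so Q_t = 6.1176. Buyers pay P_b = 63.5294; sellers receive P_s = P_b - 32 = 31.5294.
Revenue is the tax times quantity traded: 32 x 6.1176 = 195.7647.

195.76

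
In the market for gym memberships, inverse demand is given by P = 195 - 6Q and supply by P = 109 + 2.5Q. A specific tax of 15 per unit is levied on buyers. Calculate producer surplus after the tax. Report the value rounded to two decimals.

87.21

Without the tax, 195 - 6Q = 109 + 2.5Q so Q* = 10.1176 and P* = 134.2941.
A tax on buyers shifts demand down by 15: (195 - 15) - 6Q = 109 + 2.5Q, so Q_t = 8.3529. Buyers pay P_b = 144.8824; sellers receive P_s = P_b - 15 = 129.8824.
Producer surplus is the triangle above supply below P_s: (1/2)(8.3529)(129.8824 - 109) = 87.2145.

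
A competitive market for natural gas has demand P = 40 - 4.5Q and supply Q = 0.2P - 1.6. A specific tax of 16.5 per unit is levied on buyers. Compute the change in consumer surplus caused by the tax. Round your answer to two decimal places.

Rewriting supply in inverse form: P = 8 + 5Q.
Without the tax, 40 - 4.5Q = 8 + 5Q so Q* = 3.3684 and P* = 24.8421.
A tax on buyers shifts demand down by 16.5: (40 - 16.5) - 4.5Q = 8 + 5Q, so Q_t = 1.6316. Buyers pay P_b = 32.6579; sellers receive P_s = P_b - 16.5 = 16.1579.
Consumers lose the trapezoid between P* and P_b out to Q_t plus the triangle from Q_t to Q*: change in CS = 5.9896 - 25.5291 = -19.5395.

-19.54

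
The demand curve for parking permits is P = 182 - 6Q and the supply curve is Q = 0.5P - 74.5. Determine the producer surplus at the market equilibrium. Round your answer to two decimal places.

Rewriting supply in inverse form: P = 149 + 2Q.
Setting demand equal to supply, 33 = 8Q, so Q* = 4.125 and P* = 157.25.
The supply curve's price intercept is 149, so PS = (1/2)(Q*)(P* - 149) = (1/2)(4.125)(8.25) = 17.0156.

17.02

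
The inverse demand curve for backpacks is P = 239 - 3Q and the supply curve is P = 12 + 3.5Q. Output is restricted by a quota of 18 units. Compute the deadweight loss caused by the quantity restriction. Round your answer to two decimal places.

Unrestricted equilibrium: Q* = (239 - 12)/(3 + 3.5) = 34.9231.
At Q = 18 the demand price is 239 - 3(18) = 185 and the supply price is 12 + 3.5(18) = 75.
Deadweight loss is the triangle between the curves from 18 to 34.9231: (1/2)(185 - 75)(34.9231 - 18) = 930.7692.

930.77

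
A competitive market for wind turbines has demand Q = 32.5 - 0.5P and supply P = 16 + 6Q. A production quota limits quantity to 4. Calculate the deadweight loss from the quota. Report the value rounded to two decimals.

Rewriting demand in inverse form: P = 65 - 2Q.
Without the quota, 65 - 2Q = 16 + 6Q gives Q* = 6.125.
At Q = 4 the demand price is 65 - 2(4) = 57 and the supply price is 16 + 6(4) = 40.
Deadweight loss is the triangle between the curves from 4 to 6.125: (1/2)(57 - 40)(6.125 - 4) = 18.0625.

18.06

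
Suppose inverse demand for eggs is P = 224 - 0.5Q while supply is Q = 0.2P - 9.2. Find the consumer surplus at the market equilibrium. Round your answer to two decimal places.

261.85

Rewriting supply in inverse form: P = 46 + 5Q.
Equilibrium: 224 - 0.5Q = 46 + 5Q, so Q* = 32.3636 and P* = 207.8182.
Consumer surplus is the triangle under demand above P*: (1/2)(32.3636)(224 - 207.8182) = (1/2)(32.3636)(16.1818) = 261.8512.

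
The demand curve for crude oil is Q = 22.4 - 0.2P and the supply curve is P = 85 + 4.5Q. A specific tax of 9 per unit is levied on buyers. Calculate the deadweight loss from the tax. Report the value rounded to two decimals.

Rewriting demand in inverse form: P = 112 - 5Q.
Without the tax, 112 - 5Q = 85 + 4.5Q so Q* = 2.8421 and P* = 97.7895.
With the tax, buyers' net willingness to pay falls by 9: (112 - 9) - 5Q = 85 + 4.5Q, so Q_t = 1.8947. Buyers pay P_b = 102.5263; sellers receive P_s = P_b - 9 = 93.5263.
Deadweight loss is the triangle between the curves from Q_t to Q*: (1/2)(2.8421 - 1.8947)(9) = 4.2632.

4.26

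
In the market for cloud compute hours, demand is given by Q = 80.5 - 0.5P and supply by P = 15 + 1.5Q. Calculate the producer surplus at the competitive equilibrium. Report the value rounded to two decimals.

1305.06

Rewriting demand in inverse form: P = 161 - 2Q.
Set 161 - 2Q = 15 + 1.5Q, which gives 146 = 3.5Q, so Q* = 41.7143 and P* = 161 - 2(41.7143) = 77.5714.
PS is the area between P* and the supply curve from 0 to Q*: (1/2)(41.7143)(62.5714) = 1305.0612.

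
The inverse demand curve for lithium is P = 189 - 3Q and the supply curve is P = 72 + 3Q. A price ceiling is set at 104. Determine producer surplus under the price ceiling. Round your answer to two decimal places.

170.67

Without the control, 189 - 3Q = 72 + 3Q so Q* = 19.5 and P* = 130.5.
At the ceiling price 104, quantity supplied is (104 - 72)/3 = 10.6667; supply is the short side, so Q = 10.6667 trades at P = 104.
PS is the triangle above supply below 104: (1/2)(10.6667)(104 - 72) = 170.6667.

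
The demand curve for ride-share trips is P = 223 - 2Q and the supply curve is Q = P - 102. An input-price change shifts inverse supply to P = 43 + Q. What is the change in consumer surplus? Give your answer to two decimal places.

Rewriting supply in inverse form: P = 102 + Q.
Initial equilibrium: Q_0 = 40.3333, P_0 = 142.3333; CS_0 = (1/2)(40.3333)(80.6667) = 1626.7778, PS_0 = (1/2)(40.3333)(40.3333) = 813.3889.
New equilibrium: 223 - 2Q = 43 + Q gives Q_1 = 60, P_1 = 103; CS_1 = 3600, PS_1 = 1800.
Change in consumer surplus = 3600 - 1626.7778 = 1973.2222.

1973.22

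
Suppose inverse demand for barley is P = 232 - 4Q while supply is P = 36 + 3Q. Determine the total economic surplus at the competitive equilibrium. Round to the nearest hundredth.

2744.00

Set 232 - 4Q = 36 + 3Q, which gives 196 = 7Q, so Q* = 28 and P* = 232 - 4(28) = 120.
CS = (1/2)(28)(112) = 1568 and PS = (1/2)(28)(84) = 1176, so total surplus = 2744.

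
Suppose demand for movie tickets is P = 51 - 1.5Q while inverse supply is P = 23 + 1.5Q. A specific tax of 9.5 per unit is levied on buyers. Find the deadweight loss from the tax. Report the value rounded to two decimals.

Without the tax, 51 - 1.5Q = 23 + 1.5Q so Q* = 9.3333 and P* = 37.
A tax on buyers shifts demand down by 9.5: (51 - 9.5) - 1.5Q = 23 + 1.5Q, so Q_t = 6.1667. Buyers pay P_b = 41.75; sellers receive P_s = P_b - 9.5 = 32.25.
The welfare triangle lost has base Q* - Q_t = 3.1667 and height t = 9.5, so DWL = (1/2)(3.1667)(9.5) = 15.0417.

15.04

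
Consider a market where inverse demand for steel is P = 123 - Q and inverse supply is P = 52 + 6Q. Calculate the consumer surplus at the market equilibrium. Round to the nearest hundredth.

51.44

Equilibrium: 123 - Q = 52 + 6Q, so Q* = 10.1429 and P* = 112.8571.
CS is the area between the demand curve and P* from 0 to Q*: (1/2)(10.1429)(10.1429) = 51.4388.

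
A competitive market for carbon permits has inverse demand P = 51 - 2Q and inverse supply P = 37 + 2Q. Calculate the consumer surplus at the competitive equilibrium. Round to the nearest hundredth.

12.25

Setting demand equal to supply, 14 = 4Q, so Q* = 3.5 and P* = 44.
The demand choke price is 51, so CS = (1/2)(Q*)(51 - P*) = (1/2)(3.5)(7) = 12.25.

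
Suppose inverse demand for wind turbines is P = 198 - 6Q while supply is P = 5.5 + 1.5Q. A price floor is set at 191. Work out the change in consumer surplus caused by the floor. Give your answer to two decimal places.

Free-market equilibrium: 198 - 6Q = 5.5 + 1.5Q gives Q* = 25.6667, P* = 44.
At P = 191, buyers demand (198 - 191)/6 = 1.1667 while sellers would supply more, so the quantity traded is 1.1667 at price 191.
CS goes from (1/2)(25.6667)(154) = 1976.3333 to 4.0833 (computed as (198 - 191)(1.1667) - (1/2)(6)(1.1667)^2), a change of -1972.25.

-1972.25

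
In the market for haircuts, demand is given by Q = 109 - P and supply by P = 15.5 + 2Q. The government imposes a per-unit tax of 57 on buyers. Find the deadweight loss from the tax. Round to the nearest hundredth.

541.50

Rewriting demand in inverse form: P = 109 - Q.
Without the tax, 109 - Q = 15.5 + 2Q so Q* = 31.1667 and P* = 77.8333.
With the tax, buyers' net willingness to pay falls by 57: (109 - 57) - Q = 15.5 + 2Q, so Q_t = 12.1667. Buyers pay P_b = 96.8333; sellers receive P_s = P_b - 57 = 39.8333.
The welfare triangle lost has base Q* - Q_t = 19 and height t = 57, so DWL = (1/2)(19)(57) = 541.5.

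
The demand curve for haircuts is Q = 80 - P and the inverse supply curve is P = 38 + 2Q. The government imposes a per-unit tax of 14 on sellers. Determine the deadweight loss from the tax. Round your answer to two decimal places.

32.67

Rewriting demand in inverse form: P = 80 - Q.
Without the tax, 80 - Q = 38 + 2Q so Q* = 14 and P* = 66.
A tax on sellers shifts supply up by 14: 80 - Q = 38 + 2Q + 14, so Q_t = 9.3333. Buyers pay P_b = 70.6667; sellers receive P_s = P_b - 14 = 56.6667.
The welfare triangle lost has base Q* - Q_t = 4.6667 and height t = 14, so DWL = (1/2)(4.6667)(14) = 32.6667.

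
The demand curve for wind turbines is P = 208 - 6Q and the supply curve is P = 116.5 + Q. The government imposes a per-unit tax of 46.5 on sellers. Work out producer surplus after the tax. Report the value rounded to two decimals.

20.66

Pre-tax equilibrium: 208 - 6Q = 116.5 + Q gives Q* = 13.0714, P* = 129.5714.
A tax on sellers shifts supply up by 46.5: 208 - 6Q = 116.5 + Q + 46.5, so Q_t = 6.4286. Buyers pay P_b = 169.4286; sellers receive P_s = P_b - 46.5 = 122.9286.
Producer surplus is the triangle above supply below P_s: (1/2)(6.4286)(122.9286 - 116.5) = 20.6633.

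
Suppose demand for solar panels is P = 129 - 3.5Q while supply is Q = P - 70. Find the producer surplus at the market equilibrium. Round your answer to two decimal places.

85.95

Rewriting supply in inverse form: P = 70 + Q.
Equilibrium: 129 - 3.5Q = 70 + Q, so Q* = 13.1111 and P* = 83.1111.
The supply curve's price intercept is 70, so PS = (1/2)(Q*)(P* - 70) = (1/2)(13.1111)(13.1111) = 85.9506.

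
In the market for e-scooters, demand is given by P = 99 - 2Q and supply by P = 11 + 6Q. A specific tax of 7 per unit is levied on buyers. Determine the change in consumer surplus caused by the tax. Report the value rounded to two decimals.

-18.48

Pre-tax equilibrium: 99 - 2Q = 11 + 6Q gives Q* = 11, P* = 77.
A tax on buyers shifts demand down by 7: (99 - 7) - 2Q = 11 + 6Q, so Q_t = 10.125. Buyers pay P_b = 78.75; sellers receive P_s = P_b - 7 = 71.75.
Consumers lose the trapezoid between P* and P_b out to Q_t plus the triangle from Q_t to Q*: change in CS = 102.5156 - 121 = -18.4844.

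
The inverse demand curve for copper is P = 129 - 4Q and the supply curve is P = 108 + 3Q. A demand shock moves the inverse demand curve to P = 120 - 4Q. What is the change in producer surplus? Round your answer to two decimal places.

-9.09

Initial equilibrium: Q_0 = 3, P_0 = 117; CS_0 = (1/2)(3)(12) = 18, PS_0 = (1/2)(3)(9) = 13.5.
New equilibrium: 120 - 4Q = 108 + 3Q gives Q_1 = 1.7143, P_1 = 113.1429; CS_1 = 5.8776, PS_1 = 4.4082.
Change in producer surplus = 4.4082 - 13.5 = -9.0918.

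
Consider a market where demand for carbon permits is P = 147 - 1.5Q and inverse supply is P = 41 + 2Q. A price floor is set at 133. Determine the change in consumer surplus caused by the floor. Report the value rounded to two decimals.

Without the control, 147 - 1.5Q = 41 + 2Q so Q* = 30.2857 and P* = 101.5714.
At the floor price 133, quantity demanded is (147 - 133)/1.5 = 9.3333; demand is the short side, so Q = 9.3333 trades at P = 133.
CS goes from (1/2)(30.2857)(45.4286) = 687.9184 to 65.3333 (computed as (147 - 133)(9.3333) - (1/2)(1.5)(9.3333)^2), a change of -622.585.

-622.59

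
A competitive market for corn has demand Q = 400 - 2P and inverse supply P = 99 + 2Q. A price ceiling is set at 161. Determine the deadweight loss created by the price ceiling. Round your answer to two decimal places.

110.45

Rewriting demand in inverse form: P = 200 - 0.5Q.
Free-market equilibrium: 200 - 0.5Q = 99 + 2Q gives Q* = 40.4, P* = 179.8.
At P = 161, sellers supply (161 - 99)/2 = 31 while buyers want more, so the quantity traded is 31 at price 161.
The lost-trades triangle has base Q* - 31 = 9.4 and height equal to the gap between the curves at Q = 31, which is 184.5 - 161 = 23.5. DWL = (1/2)(9.4)(23.5) = 110.45.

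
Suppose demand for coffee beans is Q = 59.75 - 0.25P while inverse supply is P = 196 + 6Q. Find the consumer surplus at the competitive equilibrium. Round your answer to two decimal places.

Rewriting demand in inverse form: P = 239 - 4Q.
Equilibrium: 239 - 4Q = 196 + 6Q, so Q* = 4.3 and P* = 221.8.
The demand choke price is 239, so CS = (1/2)(Q*)(239 - P*) = (1/2)(4.3)(17.2) = 36.98.

36.98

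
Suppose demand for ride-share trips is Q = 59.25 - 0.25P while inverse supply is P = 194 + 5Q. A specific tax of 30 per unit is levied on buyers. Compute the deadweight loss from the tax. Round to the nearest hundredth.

Rewriting demand in inverse form: P = 237 - 4Q.
Without the tax, 237 - 4Q = 194 + 5Q so Q* = 4.7778 and P* = 217.8889.
With the tax, buyers' net willingness to pay falls by 30: (237 - 30) - 4Q = 194 + 5Q, so Q_t = 1.4444. Buyers pay P_b = 231.2222; sellers receive P_s = P_b - 30 = 201.2222.
The welfare triangle lost has base Q* - Q_t = 3.3333 and height t = 30, so DWL = (1/2)(3.3333)(30) = 50.

50.00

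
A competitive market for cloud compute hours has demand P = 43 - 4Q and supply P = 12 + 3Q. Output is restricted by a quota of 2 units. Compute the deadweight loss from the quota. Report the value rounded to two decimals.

Without the quota, 43 - 4Q = 12 + 3Q gives Q* = 4.4286.
At Q = 2 the demand price is 43 - 4(2) = 35 and the supply price is 12 + 3(2) = 18.
Deadweight loss is the triangle between the curves from 2 to 4.4286: (1/2)(35 - 18)(4.4286 - 2) = 20.6429.

20.64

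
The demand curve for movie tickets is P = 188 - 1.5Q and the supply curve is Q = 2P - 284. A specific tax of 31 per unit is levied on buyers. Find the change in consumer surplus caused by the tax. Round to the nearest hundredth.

-354.56

Rewriting supply in inverse form: P = 142 + 0.5Q.
Pre-tax equilibrium: 188 - 1.5Q = 142 + 0.5Q gives Q* = 23, P* = 153.5.
A tax on buyers shifts demand down by 31: (188 - 31) - 1.5Q = 142 + 0.5Q, so Q_t = 7.5. Buyers pay P_b = 176.75; sellers receive P_s = P_b - 31 = 145.75.
CS falls from (1/2)(23)(34.5) = 396.75 to (1/2)(7.5)(11.25) = 42.1875, a change of -354.5625.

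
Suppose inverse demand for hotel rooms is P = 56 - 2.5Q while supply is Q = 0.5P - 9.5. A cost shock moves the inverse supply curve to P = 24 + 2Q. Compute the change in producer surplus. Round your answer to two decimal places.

Rewriting supply in inverse form: P = 19 + 2Q.
Initial equilibrium: Q_0 = 8.2222, P_0 = 35.4444; CS_0 = (1/2)(8.2222)(20.5556) = 84.5062, PS_0 = (1/2)(8.2222)(16.4444) = 67.6049.
New equilibrium: 56 - 2.5Q = 24 + 2Q gives Q_1 = 7.1111, P_1 = 38.2222; CS_1 = 63.2099, PS_1 = 50.5679.
Change in producer surplus = 50.5679 - 67.6049 = -17.037.

-17.04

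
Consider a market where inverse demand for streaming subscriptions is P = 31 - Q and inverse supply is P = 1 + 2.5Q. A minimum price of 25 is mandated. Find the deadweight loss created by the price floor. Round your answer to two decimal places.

Free-market equilibrium: 31 - Q = 1 + 2.5Q gives Q* = 8.5714, P* = 22.4286.
At the floor price 25, quantity demanded is (31 - 25)/1 = 6; demand is the short side, so Q = 6 trades at P = 25.
The lost-trades triangle has base Q* - 6 = 2.5714 and height equal to the gap between the curves at Q = 6, which is 25 - 16 = 9. DWL = (1/2)(2.5714)(9) = 11.5714.

11.57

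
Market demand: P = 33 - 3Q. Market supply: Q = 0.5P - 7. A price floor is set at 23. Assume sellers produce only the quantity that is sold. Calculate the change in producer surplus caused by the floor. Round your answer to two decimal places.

4.45

Rewriting supply in inverse form: P = 14 + 2Q.
Without the control, 33 - 3Q = 14 + 2Q so Q* = 3.8 and P* = 21.6.
At the floor price 23, quantity demanded is (33 - 23)/3 = 3.3333; demand is the short side, so Q = 3.3333 trades at P = 23.
PS goes from (1/2)(3.8)(7.6) = 14.44 to 18.8889 (computed as (23 - 14)(3.3333) - (1/2)(2)(3.3333)^2), a change of 4.4489.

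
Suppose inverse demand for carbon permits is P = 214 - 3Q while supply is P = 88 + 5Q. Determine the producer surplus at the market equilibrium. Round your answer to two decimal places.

Equilibrium: 214 - 3Q = 88 + 5Q, so Q* = 15.75 and P* = 166.75.
Producer surplus is the triangle above supply below P*: (1/2)(15.75)(166.75 - 88) = (1/2)(15.75)(78.75) = 620.1562.

620.16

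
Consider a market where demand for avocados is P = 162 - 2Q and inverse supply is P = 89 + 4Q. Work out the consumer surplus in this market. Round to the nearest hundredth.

Equilibrium: 162 - 2Q = 89 + 4Q, so Q* = 12.1667 and P* = 137.6667.
The demand choke price is 162, so CS = (1/2)(Q*)(162 - P*) = (1/2)(12.1667)(24.3333) = 148.0278.

148.03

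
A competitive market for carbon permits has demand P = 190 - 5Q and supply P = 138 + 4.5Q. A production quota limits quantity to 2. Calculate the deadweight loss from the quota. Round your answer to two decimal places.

Unrestricted equilibrium: Q* = (190 - 138)/(5 + 4.5) = 5.4737.
At Q = 2 the demand price is 190 - 5(2) = 180 and the supply price is 138 + 4.5(2) = 147.
DWL = (1/2)(gap between curves at 2) x (Q* - 2) = (1/2)(33)(3.4737) = 57.3158.

57.32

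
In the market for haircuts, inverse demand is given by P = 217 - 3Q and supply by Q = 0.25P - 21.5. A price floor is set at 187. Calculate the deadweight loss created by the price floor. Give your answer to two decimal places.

Rewriting supply in inverse form: P = 86 + 4Q.
Without the control, 217 - 3Q = 86 + 4Q so Q* = 18.7143 and P* = 160.8571.
At P = 187, buyers demand (217 - 187)/3 = 10 while sellers would supply more, so the quantity traded is 10 at price 187.
At Q = 10 the demand price is 187 and the supply price is 126. Deadweight loss is the triangle between the curves from 10 to 18.7143: (1/2)(187 - 126)(18.7143 - 10) = 265.7857.

265.79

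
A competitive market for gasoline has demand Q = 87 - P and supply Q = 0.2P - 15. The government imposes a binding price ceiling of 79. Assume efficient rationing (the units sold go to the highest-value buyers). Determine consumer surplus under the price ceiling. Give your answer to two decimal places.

Rewriting demand in inverse form: P = 87 - Q.
Rewriting supply in inverse form: P = 75 + 5Q.
Without the control, 87 - Q = 75 + 5Q so Q* = 2 and P* = 85.
At the ceiling price 79, quantity supplied is (79 - 75)/5 = 0.8; supply is the short side, so Q = 0.8 trades at P = 79.
The demand price at Q = 0.8 is 86.2. CS is the trapezoid between demand and 79 over [0, 0.8]: (1/2)[(87 - 79) + (86.2 - 79)](0.8) = 6.08.

6.08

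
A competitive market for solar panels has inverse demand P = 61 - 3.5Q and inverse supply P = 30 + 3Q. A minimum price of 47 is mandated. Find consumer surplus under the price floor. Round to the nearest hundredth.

28.00

Free-market equilibrium: 61 - 3.5Q = 30 + 3Q gives Q* = 4.7692, P* = 44.3077.
At P = 47, buyers demand (61 - 47)/3.5 = 4 while sellers would supply more, so the quantity traded is 4 at price 47.
CS is the triangle under demand above 47: (1/2)(4)(61 - 47) = 28.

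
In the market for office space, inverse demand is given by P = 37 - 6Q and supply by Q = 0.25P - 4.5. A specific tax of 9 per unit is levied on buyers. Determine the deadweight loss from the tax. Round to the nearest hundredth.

4.05

Rewriting supply in inverse form: P = 18 + 4Q.
Pre-tax equilibrium: 37 - 6Q = 18 + 4Q gives Q* = 1.9, P* = 25.6.
A tax on buyers shifts demand down by 9: (37 - 9) - 6Q = 18 + 4Q, so Q_t = 1. Buyers pay P_b = 31; sellers receive P_s = P_b - 9 = 22.
The welfare triangle lost has base Q* - Q_t = 0.9 and height t = 9, so DWL = (1/2)(0.9)(9) = 4.05.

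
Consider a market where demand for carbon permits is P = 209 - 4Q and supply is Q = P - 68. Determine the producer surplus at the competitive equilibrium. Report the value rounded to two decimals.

397.62

Rewriting supply in inverse form: P = 68 + Q.
Equilibrium: 209 - 4Q = 68 + Q, so Q* = 28.2 and P* = 96.2.
The supply curve's price intercept is 68, so PS = (1/2)(Q*)(P* - 68) = (1/2)(28.2)(28.2) = 397.62.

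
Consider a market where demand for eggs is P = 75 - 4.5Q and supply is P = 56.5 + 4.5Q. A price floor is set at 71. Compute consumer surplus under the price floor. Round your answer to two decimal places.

1.78

Without the control, 75 - 4.5Q = 56.5 + 4.5Q so Q* = 2.0556 and P* = 65.75.
At the floor price 71, quantity demanded is (75 - 71)/4.5 = 0.8889; demand is the short side, so Q = 0.8889 trades at P = 71.
CS is the triangle under demand above 71: (1/2)(0.8889)(75 - 71) = 1.7778.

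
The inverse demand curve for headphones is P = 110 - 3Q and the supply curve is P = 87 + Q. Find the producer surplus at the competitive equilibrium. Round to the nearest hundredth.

16.53

Setting demand equal to supply, 23 = 4Q, so Q* = 5.75 and P* = 92.75.
Producer surplus is the triangle above supply below P*: (1/2)(5.75)(92.75 - 87) = (1/2)(5.75)(5.75) = 16.5312.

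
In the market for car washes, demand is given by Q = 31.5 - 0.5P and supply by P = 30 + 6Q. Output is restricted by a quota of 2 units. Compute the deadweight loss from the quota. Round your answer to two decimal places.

18.06

Rewriting demand in inverse form: P = 63 - 2Q.
Without the quota, 63 - 2Q = 30 + 6Q gives Q* = 4.125.
At Q = 2 the demand price is 63 - 2(2) = 59 and the supply price is 30 + 6(2) = 42.
DWL = (1/2)(gap between curves at 2) x (Q* - 2) = (1/2)(17)(2.125) = 18.0625.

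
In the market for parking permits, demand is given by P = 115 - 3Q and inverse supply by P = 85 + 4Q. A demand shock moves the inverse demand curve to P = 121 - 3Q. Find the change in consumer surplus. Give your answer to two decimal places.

12.12

Initial equilibrium: Q_0 = 4.2857, P_0 = 102.1429; CS_0 = (1/2)(4.2857)(12.8571) = 27.551, PS_0 = (1/2)(4.2857)(17.1429) = 36.7347.
New equilibrium: 121 - 3Q = 85 + 4Q gives Q_1 = 5.1429, P_1 = 105.5714; CS_1 = 39.6735, PS_1 = 52.898.
Change in consumer surplus = 39.6735 - 27.551 = 12.1224.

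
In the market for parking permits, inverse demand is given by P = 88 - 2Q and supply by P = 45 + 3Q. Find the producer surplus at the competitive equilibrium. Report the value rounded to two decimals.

110.94

Set 88 - 2Q = 45 + 3Q, which gives 43 = 5Q, so Q* = 8.6 and P* = 88 - 2(8.6) = 70.8.
Producer surplus is the triangle above supply below P*: (1/2)(8.6)(70.8 - 45) = (1/2)(8.6)(25.8) = 110.94.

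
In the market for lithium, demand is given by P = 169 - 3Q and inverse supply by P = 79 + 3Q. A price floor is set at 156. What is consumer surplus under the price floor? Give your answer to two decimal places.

Free-market equilibrium: 169 - 3Q = 79 + 3Q gives Q* = 15, P* = 124.
At P = 156, buyers demand (169 - 156)/3 = 4.3333 while sellers would supply more, so the quantity traded is 4.3333 at price 156.
CS is the triangle under demand above 156: (1/2)(4.3333)(169 - 156) = 28.1667.

28.17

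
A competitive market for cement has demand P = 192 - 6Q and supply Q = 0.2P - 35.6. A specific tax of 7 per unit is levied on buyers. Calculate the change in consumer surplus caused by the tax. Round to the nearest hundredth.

-3.64

Rewriting supply in inverse form: P = 178 + 5Q.
Without the tax, 192 - 6Q = 178 + 5Q so Q* = 1.2727 and P* = 184.3636.
A tax on buyers shifts demand down by 7: (192 - 7) - 6Q = 178 + 5Q, so Q_t = 0.6364. Buyers pay P_b = 188.1818; sellers receive P_s = P_b - 7 = 181.1818.
CS falls from (1/2)(1.2727)(7.6364) = 4.8595 to (1/2)(0.6364)(3.8182) = 1.2149, a change of -3.6446.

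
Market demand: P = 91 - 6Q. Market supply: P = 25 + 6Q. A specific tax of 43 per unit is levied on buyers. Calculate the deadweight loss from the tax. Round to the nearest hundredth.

77.04

Without the tax, 91 - 6Q = 25 + 6Q so Q* = 5.5 and P* = 58.
A tax on buyers shifts demand down by 43: (91 - 43) - 6Q = 25 + 6Q, so Q_t = 1.9167. Buyers pay P_b = 79.5; sellers receive P_s = P_b - 43 = 36.5.
Deadweight loss is the triangle between the curves from Q_t to Q*: (1/2)(5.5 - 1.9167)(43) = 77.0417.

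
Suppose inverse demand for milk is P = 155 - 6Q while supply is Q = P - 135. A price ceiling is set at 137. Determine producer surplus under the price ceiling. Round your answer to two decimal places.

2.00

Rewriting supply in inverse form: P = 135 + Q.
Without the control, 155 - 6Q = 135 + Q so Q* = 2.8571 and P* = 137.8571.
At the ceiling price 137, quantity supplied is (137 - 135)/1 = 2; supply is the short side, so Q = 2 trades at P = 137.
PS is the triangle above supply below 137: (1/2)(2)(137 - 135) = 2.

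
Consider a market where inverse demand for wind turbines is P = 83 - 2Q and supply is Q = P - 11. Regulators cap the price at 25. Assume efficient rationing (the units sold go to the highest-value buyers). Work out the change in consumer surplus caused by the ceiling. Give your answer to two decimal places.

40.00

Rewriting supply in inverse form: P = 11 + Q.
Without the control, 83 - 2Q = 11 + Q so Q* = 24 and P* = 35.
At the ceiling price 25, quantity supplied is (25 - 11)/1 = 14; supply is the short side, so Q = 14 trades at P = 25.
CS goes from (1/2)(24)(48) = 576 to 616 (computed as (83 - 25)(14) - (1/2)(2)(14)^2), a change of 40.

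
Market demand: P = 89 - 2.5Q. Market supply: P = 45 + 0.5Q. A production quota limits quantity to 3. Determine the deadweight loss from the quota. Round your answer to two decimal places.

Unrestricted equilibrium: Q* = (89 - 45)/(2.5 + 0.5) = 14.6667.
At Q = 3 the demand price is 89 - 2.5(3) = 81.5 and the supply price is 45 + 0.5(3) = 46.5.
DWL = (1/2)(gap between curves at 3) x (Q* - 3) = (1/2)(35)(11.6667) = 204.1667.

204.17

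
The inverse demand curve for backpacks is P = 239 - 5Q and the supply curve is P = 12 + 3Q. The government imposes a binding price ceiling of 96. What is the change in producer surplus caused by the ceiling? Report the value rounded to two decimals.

-31.71

Without the control, 239 - 5Q = 12 + 3Q so Q* = 28.375 and P* = 97.125.
At P = 96, sellers supply (96 - 12)/3 = 28 while buyers want more, so the quantity traded is 28 at price 96.
PS goes from (1/2)(28.375)(85.125) = 1207.7109 to 1176 (computed as (96 - 12)(28) - (1/2)(3)(28)^2), a change of -31.7109.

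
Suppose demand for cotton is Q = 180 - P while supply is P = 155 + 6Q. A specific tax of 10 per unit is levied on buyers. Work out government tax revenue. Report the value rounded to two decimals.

21.43

Rewriting demand in inverse form: P = 180 - Q.
Pre-tax equilibrium: 180 - Q = 155 + 6Q gives Q* = 3.5714, P* = 176.4286.
A tax on buyers shifts demand down by 10: (180 - 10) - Q = 155 + 6Q, so Q_t = 2.1429. Buyers pay P_b = 177.8571; sellers receive P_s = P_b - 10 = 167.8571.
Revenue is the tax times quantity traded: 10 x 2.1429 = 21.4286.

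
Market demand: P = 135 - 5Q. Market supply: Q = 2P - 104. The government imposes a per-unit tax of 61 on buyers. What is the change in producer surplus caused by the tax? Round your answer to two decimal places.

Rewriting supply in inverse form: P = 52 + 0.5Q.
Without the tax, 135 - 5Q = 52 + 0.5Q so Q* = 15.0909 and P* = 59.5455.
With the tax, buyers' net willingness to pay falls by 61: (135 - 61) - 5Q = 52 + 0.5Q, so Q_t = 4. Buyers pay P_b = 115; sellers receive P_s = P_b - 61 = 54.
PS falls from (1/2)(15.0909)(7.5455) = 56.9339 to (1/2)(4)(2) = 4, a change of -52.9339.

-52.93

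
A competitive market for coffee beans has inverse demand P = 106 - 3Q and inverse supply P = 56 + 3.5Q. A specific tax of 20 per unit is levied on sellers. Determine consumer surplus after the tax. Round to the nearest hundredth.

31.95

Without the tax, 106 - 3Q = 56 + 3.5Q so Q* = 7.6923 and P* = 82.9231.
A tax on sellers shifts supply up by 20: 106 - 3Q = 56 + 3.5Q + 20, so Q_t = 4.6154. Buyers pay P_b = 92.1538; sellers receive P_s = P_b - 20 = 72.1538.
Consumer surplus is the triangle under demand above P_b: (1/2)(4.6154)(106 - 92.1538) = 31.9527.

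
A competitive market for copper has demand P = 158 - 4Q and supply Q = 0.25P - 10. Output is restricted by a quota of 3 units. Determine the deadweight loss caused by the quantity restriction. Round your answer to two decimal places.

552.25

Rewriting supply in inverse form: P = 40 + 4Q.
Without the quota, 158 - 4Q = 40 + 4Q gives Q* = 14.75.
At Q = 3 the demand price is 158 - 4(3) = 146 and the supply price is 40 + 4(3) = 52.
DWL = (1/2)(gap between curves at 3) x (Q* - 3) = (1/2)(94)(11.75) = 552.25.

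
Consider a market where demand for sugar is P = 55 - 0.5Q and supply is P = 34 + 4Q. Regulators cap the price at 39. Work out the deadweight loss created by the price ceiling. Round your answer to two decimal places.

26.27

Without the control, 55 - 0.5Q = 34 + 4Q so Q* = 4.6667 and P* = 52.6667.
At the ceiling price 39, quantity supplied is (39 - 34)/4 = 1.25; supply is the short side, so Q = 1.25 trades at P = 39.
At Q = 1.25 the demand price is 54.375 and the supply price is 39. Deadweight loss is the triangle between the curves from 1.25 to 4.6667: (1/2)(54.375 - 39)(4.6667 - 1.25) = 26.2656.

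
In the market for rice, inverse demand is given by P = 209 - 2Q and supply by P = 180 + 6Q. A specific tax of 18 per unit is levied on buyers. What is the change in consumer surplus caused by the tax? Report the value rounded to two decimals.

-11.25

Without the tax, 209 - 2Q = 180 + 6Q so Q* = 3.625 and P* = 201.75.
A tax on buyers shifts demand down by 18: (209 - 18) - 2Q = 180 + 6Q, so Q_t = 1.375. Buyers pay P_b = 206.25; sellers receive P_s = P_b - 18 = 188.25.
CS falls from (1/2)(3.625)(7.25) = 13.1406 to (1/2)(1.375)(2.75) = 1.8906, a change of -11.25.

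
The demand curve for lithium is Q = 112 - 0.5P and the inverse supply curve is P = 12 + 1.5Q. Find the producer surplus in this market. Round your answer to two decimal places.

Rewriting demand in inverse form: P = 224 - 2Q.
Equilibrium: 224 - 2Q = 12 + 1.5Q, so Q* = 60.5714 and P* = 102.8571.
PS is the area between P* and the supply curve from 0 to Q*: (1/2)(60.5714)(90.8571) = 2751.6735.

2751.67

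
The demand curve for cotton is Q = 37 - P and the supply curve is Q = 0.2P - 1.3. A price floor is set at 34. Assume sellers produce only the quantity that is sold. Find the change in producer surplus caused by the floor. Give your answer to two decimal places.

Rewriting demand in inverse form: P = 37 - Q.
Rewriting supply in inverse form: P = 6.5 + 5Q.
Without the control, 37 - Q = 6.5 + 5Q so Q* = 5.0833 and P* = 31.9167.
At the floor price 34, quantity demanded is (37 - 34)/1 = 3; demand is the short side, so Q = 3 trades at P = 34.
PS goes from (1/2)(5.0833)(25.4167) = 64.6007 to 60 (computed as (34 - 6.5)(3) - (1/2)(5)(3)^2), a change of -4.6007.

-4.60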